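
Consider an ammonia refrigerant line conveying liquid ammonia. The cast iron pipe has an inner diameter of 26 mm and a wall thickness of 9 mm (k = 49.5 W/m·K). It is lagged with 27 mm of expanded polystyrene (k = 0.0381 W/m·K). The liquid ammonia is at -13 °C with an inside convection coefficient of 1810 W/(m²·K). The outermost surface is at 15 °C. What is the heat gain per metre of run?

Per-layer cylindrical resistances, series-summed:
R_inner film = 1/(h_i·2πr₁L) = 1/(1810×2π×0.013×1) = 0.006764 K/W
R_cast iron pipe wall = ln(22/13)/(2π×49.5×1) = 0.001692 K/W
R_expanded polystyrene = ln(49/22)/(2π×0.0381×1) = 3.345 K/W
R_total = 3.354 K/W
Q = ΔT/R_total = 28/3.354

q′ ≈ 8.35 W/m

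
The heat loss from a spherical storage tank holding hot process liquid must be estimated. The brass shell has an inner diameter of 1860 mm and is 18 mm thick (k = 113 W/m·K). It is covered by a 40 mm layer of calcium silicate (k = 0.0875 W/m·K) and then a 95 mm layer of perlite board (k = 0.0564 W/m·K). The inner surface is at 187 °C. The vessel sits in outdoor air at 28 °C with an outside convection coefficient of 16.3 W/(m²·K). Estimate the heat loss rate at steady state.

Radial (spherical) resistances in series:
R_brass shell = (1/0.93 − 1/0.948)/(4π×113) = 1.438×10^-5 K/W
R_calcium silicate = (1/0.948 − 1/0.988)/(4π×0.0875) = 0.03884 K/W
R_perlite board = (1/0.988 − 1/1.083)/(4π×0.0564) = 0.1253 K/W
R_outer film = 1/(h·4πr_o²) = 1/(16.3×4π×1.083²) = 0.004162 K/W
R_total = 0.1683 K/W
Q = ΔT/R_total = 159/0.1683

Q ≈ 945 W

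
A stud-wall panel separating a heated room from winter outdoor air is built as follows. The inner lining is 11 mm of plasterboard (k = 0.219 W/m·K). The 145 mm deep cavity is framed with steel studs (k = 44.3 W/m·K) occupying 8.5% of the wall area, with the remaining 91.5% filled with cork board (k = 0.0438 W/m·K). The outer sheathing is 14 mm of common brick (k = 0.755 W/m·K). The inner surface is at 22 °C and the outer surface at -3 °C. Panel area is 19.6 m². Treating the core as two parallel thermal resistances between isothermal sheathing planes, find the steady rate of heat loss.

Q ≈ 4580 W

Sheathing layers in series; stud and cavity paths in parallel between them.
R_inner = 0.011/(0.219×19.6) = 0.002563 K/W
R_stud  = 0.145/(44.3×0.085×19.6) = 0.001965 K/W
R_cav   = 0.145/(0.0438×0.915×19.6) = 0.1846 K/W
1/R_core = 1/R_stud + 1/R_cav → R_core = 0.001944 K/W
R_outer = 0.014/(0.755×19.6) = 9.461×10^-4 K/W
R_total = 0.005453 K/W
Q = ΔT/R_total = 25/0.005453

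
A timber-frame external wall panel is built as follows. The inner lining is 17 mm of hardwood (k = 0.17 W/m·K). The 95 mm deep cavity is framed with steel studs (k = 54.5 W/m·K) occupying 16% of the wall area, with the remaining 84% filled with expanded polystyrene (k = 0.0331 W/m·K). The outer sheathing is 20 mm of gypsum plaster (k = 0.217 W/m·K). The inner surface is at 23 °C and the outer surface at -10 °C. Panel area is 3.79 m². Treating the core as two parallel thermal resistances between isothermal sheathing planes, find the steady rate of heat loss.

Q ≈ 616 W

Sheathing layers in series; stud and cavity paths in parallel between them.
R_inner = 0.017/(0.17×3.79) = 0.02639 K/W
R_stud  = 0.095/(54.5×0.16×3.79) = 0.002875 K/W
R_cav   = 0.095/(0.0331×0.84×3.79) = 0.9015 K/W
1/R_core = 1/R_stud + 1/R_cav → R_core = 0.002865 K/W
R_outer = 0.02/(0.217×3.79) = 0.02432 K/W
R_total = 0.05357 K/W
Q = ΔT/R_total = 33/0.05357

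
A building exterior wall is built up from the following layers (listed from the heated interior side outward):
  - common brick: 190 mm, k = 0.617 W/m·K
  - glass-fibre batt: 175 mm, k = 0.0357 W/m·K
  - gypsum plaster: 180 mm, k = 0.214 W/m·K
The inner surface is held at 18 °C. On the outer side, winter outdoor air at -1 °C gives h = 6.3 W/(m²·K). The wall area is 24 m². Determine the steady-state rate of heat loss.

Q ≈ 73.4 W

Series thermal resistances:
R_common brick = L/(kA) = 0.19/(0.617×24) = 0.01283 K/W
R_glass-fibre batt = L/(kA) = 0.175/(0.0357×24) = 0.2042 K/W
R_gypsum plaster = L/(kA) = 0.18/(0.214×24) = 0.03505 K/W
R_outer film = 1/(h_o·A) = 1/(6.3×24) = 0.006614 K/W
R_total = 0.2587 K/W
Q = ΔT / R_total = 19 / 0.2587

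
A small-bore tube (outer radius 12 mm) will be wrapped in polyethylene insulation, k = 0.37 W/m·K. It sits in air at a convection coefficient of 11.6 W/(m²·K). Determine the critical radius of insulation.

For a cylinder r_cr = k/h = 0.37/11.6
r_cr = 31.9 mm; since the bare radius (12 mm) is below r_cr, adding a thin layer of insulation will *increase* heat loss.

r_cr ≈ 31.9 mm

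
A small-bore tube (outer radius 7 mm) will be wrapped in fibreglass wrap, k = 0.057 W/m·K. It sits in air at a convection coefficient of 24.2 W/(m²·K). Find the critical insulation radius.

r_cr ≈ 2.36 mm

For a cylinder r_cr = k/h = 0.057/24.2
r_cr = 2.36 mm; since the bare radius (7 mm) is above r_cr, any added insulation will reduce heat loss.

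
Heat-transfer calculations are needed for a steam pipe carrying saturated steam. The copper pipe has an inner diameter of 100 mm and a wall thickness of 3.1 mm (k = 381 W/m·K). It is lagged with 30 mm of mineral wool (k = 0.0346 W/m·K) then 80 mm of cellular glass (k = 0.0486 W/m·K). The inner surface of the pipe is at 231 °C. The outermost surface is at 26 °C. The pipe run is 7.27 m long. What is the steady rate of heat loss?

Q ≈ 349 W

Cylindrical conduction, so R = ln(r₂/r₁)/(2πkL) per layer, in series:
R_copper pipe wall = ln(53.1/50)/(2π×381×7.27) = 3.456×10^-6 K/W
R_mineral wool = ln(83.1/53.1)/(2π×0.0346×7.27) = 0.2834 K/W
R_cellular glass = ln(163.1/83.1)/(2π×0.0486×7.27) = 0.3037 K/W
R_total = 0.5871 K/W
Q = ΔT/R_total = 205/0.5871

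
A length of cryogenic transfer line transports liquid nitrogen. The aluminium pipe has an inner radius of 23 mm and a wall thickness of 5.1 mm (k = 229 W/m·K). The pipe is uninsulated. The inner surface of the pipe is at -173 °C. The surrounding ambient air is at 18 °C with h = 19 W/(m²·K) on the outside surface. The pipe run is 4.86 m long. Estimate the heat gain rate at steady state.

Radial resistances (cylindrical: R_cond = ln(r_o/r_i)/(2πkL), R_conv = 1/(h·2πrL)):
R_aluminium pipe wall = ln(28.1/23)/(2π×229×4.86) = 2.864×10^-5 K/W
R_outer film = 1/(h_o·2πr_oL) = 1/(19×2π×0.0281×4.86) = 0.06134 K/W
R_total = 0.06137 K/W
Q = ΔT/R_total = 191/0.06137

Q ≈ 3110 W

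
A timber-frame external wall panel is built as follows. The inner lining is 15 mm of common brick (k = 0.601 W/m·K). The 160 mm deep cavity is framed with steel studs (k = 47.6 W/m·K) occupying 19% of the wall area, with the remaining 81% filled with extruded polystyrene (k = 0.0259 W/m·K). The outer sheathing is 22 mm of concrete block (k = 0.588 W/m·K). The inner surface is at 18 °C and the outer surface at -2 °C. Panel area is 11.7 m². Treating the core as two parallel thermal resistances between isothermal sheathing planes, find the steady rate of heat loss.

Q ≈ 2920 W

Sheathing layers in series; stud and cavity paths in parallel between them.
R_inner = 0.015/(0.601×11.7) = 0.002133 K/W
R_stud  = 0.16/(47.6×0.19×11.7) = 0.001512 K/W
R_cav   = 0.16/(0.0259×0.81×11.7) = 0.6519 K/W
1/R_core = 1/R_stud + 1/R_cav → R_core = 0.001509 K/W
R_outer = 0.022/(0.588×11.7) = 0.003198 K/W
R_total = 0.00684 K/W
Q = ΔT/R_total = 20/0.00684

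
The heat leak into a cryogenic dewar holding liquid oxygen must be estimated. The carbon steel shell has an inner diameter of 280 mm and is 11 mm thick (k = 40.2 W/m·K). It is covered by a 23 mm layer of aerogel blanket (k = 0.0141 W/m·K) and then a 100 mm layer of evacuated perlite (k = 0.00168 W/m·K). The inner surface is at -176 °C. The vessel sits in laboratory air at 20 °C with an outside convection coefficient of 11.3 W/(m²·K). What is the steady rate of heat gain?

For a spherical shell R = (1/r₁ − 1/r₂)/(4πk); film R = 1/(h·4πr²). In series:
R_carbon steel shell = (1/0.14 − 1/0.151)/(4π×40.2) = 0.00103 K/W
R_aerogel blanket = (1/0.151 − 1/0.174)/(4π×0.0141) = 4.941 K/W
R_evacuated perlite = (1/0.174 − 1/0.274)/(4π×0.00168) = 99.35 K/W
R_outer film = 1/(h·4πr_o²) = 1/(11.3×4π×0.274²) = 0.0938 K/W
R_total = 104.4 K/W
Q = ΔT/R_total = 196/104.4

Q ≈ 1.88 W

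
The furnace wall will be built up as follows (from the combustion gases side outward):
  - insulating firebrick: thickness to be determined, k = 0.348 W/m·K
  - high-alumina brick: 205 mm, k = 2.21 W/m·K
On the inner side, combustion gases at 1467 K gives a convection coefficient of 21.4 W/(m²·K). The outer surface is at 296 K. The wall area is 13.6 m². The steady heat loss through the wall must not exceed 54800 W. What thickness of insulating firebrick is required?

L ≈ 52.6 mm

Treating each layer as a thermal resistance in series:
R_inner film = 1/(h_i·A) = 1/(21.4×13.6) = 0.003436 K/W
R_high-alumina brick = L/(kA) = 0.205/(2.21×13.6) = 0.006821 K/W
Sum of the known resistances R_other = 0.01026 K/W
Required total resistance R_tot = ΔT/Q_allow = 1171/54800 = 0.02137 K/W
R_insulating firebrick = R_tot − R_other = 0.01111 K/W
L = R·k·A = 0.01111×0.348×13.6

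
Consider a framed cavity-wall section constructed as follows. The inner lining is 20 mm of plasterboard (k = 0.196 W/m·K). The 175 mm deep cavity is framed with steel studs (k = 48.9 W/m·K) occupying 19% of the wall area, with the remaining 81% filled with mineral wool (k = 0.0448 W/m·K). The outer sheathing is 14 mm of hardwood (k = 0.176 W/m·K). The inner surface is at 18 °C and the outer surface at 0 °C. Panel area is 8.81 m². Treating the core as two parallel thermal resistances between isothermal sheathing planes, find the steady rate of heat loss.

Q ≈ 792 W

Sheathing layers in series; stud and cavity paths in parallel between them.
R_inner = 0.02/(0.196×8.81) = 0.01158 K/W
R_stud  = 0.175/(48.9×0.19×8.81) = 0.002138 K/W
R_cav   = 0.175/(0.0448×0.81×8.81) = 0.5474 K/W
1/R_core = 1/R_stud + 1/R_cav → R_core = 0.00213 K/W
R_outer = 0.014/(0.176×8.81) = 0.009029 K/W
R_total = 0.02274 K/W
Q = ΔT/R_total = 18/0.02274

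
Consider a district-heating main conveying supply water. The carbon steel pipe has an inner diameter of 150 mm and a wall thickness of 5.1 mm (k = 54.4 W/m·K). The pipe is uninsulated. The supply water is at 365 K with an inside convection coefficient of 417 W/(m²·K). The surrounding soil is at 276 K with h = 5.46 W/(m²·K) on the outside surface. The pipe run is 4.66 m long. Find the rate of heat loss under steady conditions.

Q ≈ 1120 W

Radial resistances (cylindrical: R_cond = ln(r_o/r_i)/(2πkL), R_conv = 1/(h·2πrL)):
R_inner film = 1/(h_i·2πr₁L) = 1/(417×2π×0.075×4.66) = 0.001092 K/W
R_carbon steel pipe wall = ln(80.1/75)/(2π×54.4×4.66) = 4.13×10^-5 K/W
R_outer film = 1/(h_o·2πr_oL) = 1/(5.46×2π×0.0801×4.66) = 0.07809 K/W
R_total = 0.07923 K/W
Q = ΔT/R_total = 89/0.07923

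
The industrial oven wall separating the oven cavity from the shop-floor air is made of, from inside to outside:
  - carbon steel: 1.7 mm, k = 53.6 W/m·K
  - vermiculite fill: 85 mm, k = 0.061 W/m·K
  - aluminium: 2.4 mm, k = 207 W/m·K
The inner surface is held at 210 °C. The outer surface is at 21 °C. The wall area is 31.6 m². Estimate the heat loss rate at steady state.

Q ≈ 4290 W

Treating each layer as a thermal resistance in series:
R_carbon steel = L/(kA) = 0.0017/(53.6×31.6) = 1.004×10^-6 K/W
R_vermiculite fill = L/(kA) = 0.085/(0.061×31.6) = 0.0441 K/W
R_aluminium = L/(kA) = 0.0024/(207×31.6) = 3.669×10^-7 K/W
R_total = 0.0441 K/W
Q = ΔT / R_total = 189 / 0.0441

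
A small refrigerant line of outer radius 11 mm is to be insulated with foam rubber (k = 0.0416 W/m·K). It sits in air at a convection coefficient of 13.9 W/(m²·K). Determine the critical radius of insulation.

r_cr ≈ 2.99 mm

For a cylinder r_cr = k/h = 0.0416/13.9
r_cr = 2.99 mm; since the bare radius (11 mm) is above r_cr, any added insulation will reduce heat loss.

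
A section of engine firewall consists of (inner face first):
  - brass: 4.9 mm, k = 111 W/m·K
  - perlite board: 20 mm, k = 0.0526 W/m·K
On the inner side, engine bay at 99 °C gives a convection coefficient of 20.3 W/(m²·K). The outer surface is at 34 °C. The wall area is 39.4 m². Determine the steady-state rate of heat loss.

Model the wall as resistances in series:
R_inner film = 1/(h_i·A) = 1/(20.3×39.4) = 0.00125 K/W
R_brass = L/(kA) = 0.0049/(111×39.4) = 1.12×10^-6 K/W
R_perlite board = L/(kA) = 0.02/(0.0526×39.4) = 0.00965 K/W
R_total = 0.0109 K/W
Q = ΔT / R_total = 65 / 0.0109

Q ≈ 5960 W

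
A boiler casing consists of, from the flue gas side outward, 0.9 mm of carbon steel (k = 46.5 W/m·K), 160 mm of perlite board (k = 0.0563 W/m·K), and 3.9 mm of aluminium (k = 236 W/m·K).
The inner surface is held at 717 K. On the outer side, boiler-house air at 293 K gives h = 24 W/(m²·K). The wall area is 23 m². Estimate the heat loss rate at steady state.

Q ≈ 3380 W

Using the resistance-network approach (series):
R_carbon steel = L/(kA) = 0.0009/(46.5×23) = 8.415×10^-7 K/W
R_perlite board = L/(kA) = 0.16/(0.0563×23) = 0.1236 K/W
R_aluminium = L/(kA) = 0.0039/(236×23) = 7.185×10^-7 K/W
R_outer film = 1/(h_o·A) = 1/(24×23) = 0.001812 K/W
R_total = 0.1254 K/W
Q = ΔT / R_total = 424 / 0.1254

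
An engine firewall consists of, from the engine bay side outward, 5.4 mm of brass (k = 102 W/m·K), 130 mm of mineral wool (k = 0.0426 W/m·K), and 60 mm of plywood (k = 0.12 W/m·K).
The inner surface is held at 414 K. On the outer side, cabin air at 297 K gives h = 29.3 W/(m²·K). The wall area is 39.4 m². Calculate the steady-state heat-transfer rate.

Q ≈ 1290 W

Series thermal resistances:
R_brass = L/(kA) = 0.0054/(102×39.4) = 1.344×10^-6 K/W
R_mineral wool = L/(kA) = 0.13/(0.0426×39.4) = 0.07745 K/W
R_plywood = L/(kA) = 0.06/(0.12×39.4) = 0.01269 K/W
R_outer film = 1/(h_o·A) = 1/(29.3×39.4) = 8.662×10^-4 K/W
R_total = 0.09101 K/W
Q = ΔT / R_total = 117 / 0.09101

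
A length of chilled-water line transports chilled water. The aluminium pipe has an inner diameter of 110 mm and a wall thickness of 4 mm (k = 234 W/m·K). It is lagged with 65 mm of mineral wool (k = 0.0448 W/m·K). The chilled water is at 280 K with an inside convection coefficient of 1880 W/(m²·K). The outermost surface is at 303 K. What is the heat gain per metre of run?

q′ ≈ 8.71 W/m

Cylindrical conduction, so R = ln(r₂/r₁)/(2πkL) per layer, in series:
R_inner film = 1/(h_i·2πr₁L) = 1/(1880×2π×0.055×1) = 0.001539 K/W
R_aluminium pipe wall = ln(59/55)/(2π×234×1) = 4.775×10^-5 K/W
R_mineral wool = ln(124/59)/(2π×0.0448×1) = 2.639 K/W
R_total = 2.64 K/W
Q = ΔT/R_total = 23/2.64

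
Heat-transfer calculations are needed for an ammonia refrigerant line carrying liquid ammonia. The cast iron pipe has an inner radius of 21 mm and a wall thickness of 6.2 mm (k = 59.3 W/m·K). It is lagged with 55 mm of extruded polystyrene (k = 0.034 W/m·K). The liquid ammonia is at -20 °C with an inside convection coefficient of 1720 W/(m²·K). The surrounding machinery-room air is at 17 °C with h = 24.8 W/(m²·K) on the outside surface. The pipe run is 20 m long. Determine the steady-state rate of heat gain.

Q ≈ 141 W

Cylindrical conduction, so R = ln(r₂/r₁)/(2πkL) per layer, in series:
R_inner film = 1/(h_i·2πr₁L) = 1/(1720×2π×0.021×20) = 2.203×10^-4 K/W
R_cast iron pipe wall = ln(27.2/21)/(2π×59.3×20) = 3.472×10^-5 K/W
R_extruded polystyrene = ln(82.2/27.2)/(2π×0.034×20) = 0.2588 K/W
R_outer film = 1/(h_o·2πr_oL) = 1/(24.8×2π×0.0822×20) = 0.003904 K/W
R_total = 0.263 K/W
Q = ΔT/R_total = 37/0.263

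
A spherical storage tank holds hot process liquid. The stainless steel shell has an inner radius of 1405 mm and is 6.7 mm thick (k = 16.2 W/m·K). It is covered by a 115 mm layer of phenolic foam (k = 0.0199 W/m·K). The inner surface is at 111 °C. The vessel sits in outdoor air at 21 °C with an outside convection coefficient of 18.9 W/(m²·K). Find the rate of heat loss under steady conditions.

Q ≈ 418 W

Each spherical layer contributes R = (1/r_i − 1/r_o)/(4πk):
R_stainless steel shell = (1/1.405 − 1/1.4117)/(4π×16.2) = 1.659×10^-5 K/W
R_phenolic foam = (1/1.4117 − 1/1.5267)/(4π×0.0199) = 0.2134 K/W
R_outer film = 1/(h·4πr_o²) = 1/(18.9×4π×1.5267²) = 0.001806 K/W
R_total = 0.2152 K/W
Q = ΔT/R_total = 90/0.2152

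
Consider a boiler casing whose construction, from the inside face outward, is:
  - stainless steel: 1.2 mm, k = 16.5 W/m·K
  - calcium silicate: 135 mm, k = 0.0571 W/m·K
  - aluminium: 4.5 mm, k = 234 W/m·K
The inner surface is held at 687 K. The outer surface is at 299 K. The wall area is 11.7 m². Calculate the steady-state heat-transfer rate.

Using the resistance-network approach (series):
R_stainless steel = L/(kA) = 0.0012/(16.5×11.7) = 6.216×10^-6 K/W
R_calcium silicate = L/(kA) = 0.135/(0.0571×11.7) = 0.2021 K/W
R_aluminium = L/(kA) = 0.0045/(234×11.7) = 1.644×10^-6 K/W
R_total = 0.2021 K/W
Q = ΔT / R_total = 388 / 0.2021

Q ≈ 1920 W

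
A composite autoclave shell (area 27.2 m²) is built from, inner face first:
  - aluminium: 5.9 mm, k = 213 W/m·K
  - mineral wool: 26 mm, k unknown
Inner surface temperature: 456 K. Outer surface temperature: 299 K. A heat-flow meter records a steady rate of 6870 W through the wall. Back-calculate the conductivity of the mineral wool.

k ≈ 0.0418 W/(m·K)

Thermal resistances in series:
R_aluminium = L/(kA) = 0.0059/(213×27.2) = 1.018×10^-6 K/W
Sum of known resistances R_other = 1.018×10^-6 K/W
Total R = ΔT/Q = 157/6870 = 0.02285 K/W
R_mineral wool = R_total − R_other = 0.02285 K/W
k = L/(R·A) = 0.026/(0.02285×27.2)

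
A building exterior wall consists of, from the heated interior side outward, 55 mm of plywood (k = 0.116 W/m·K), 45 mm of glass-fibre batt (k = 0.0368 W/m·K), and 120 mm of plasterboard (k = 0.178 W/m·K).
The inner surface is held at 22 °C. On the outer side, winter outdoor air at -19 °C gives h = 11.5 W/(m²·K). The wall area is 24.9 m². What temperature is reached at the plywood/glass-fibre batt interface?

Thermal resistances in series:
R_plywood = L/(kA) = 0.055/(0.116×24.9) = 0.01904 K/W
R_glass-fibre batt = L/(kA) = 0.045/(0.0368×24.9) = 0.04911 K/W
R_plasterboard = L/(kA) = 0.12/(0.178×24.9) = 0.02707 K/W
R_outer film = 1/(h_o·A) = 1/(11.5×24.9) = 0.003492 K/W
R_total = 0.09872 K/W;  Q = ΔT/R_total = 41/0.09872 = 415.3 W
T_interface = T_inner − Q·ΣR(inner→interface) = 22 − 415×0.01904

T ≈ 14.1 °C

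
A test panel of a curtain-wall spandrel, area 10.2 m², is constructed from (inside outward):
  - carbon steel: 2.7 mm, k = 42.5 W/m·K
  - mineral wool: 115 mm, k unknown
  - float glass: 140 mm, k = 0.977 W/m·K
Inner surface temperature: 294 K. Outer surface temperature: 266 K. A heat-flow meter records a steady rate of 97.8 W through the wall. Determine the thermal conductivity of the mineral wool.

Thermal resistances in series:
R_carbon steel = L/(kA) = 0.0027/(42.5×10.2) = 6.228×10^-6 K/W
R_float glass = L/(kA) = 0.14/(0.977×10.2) = 0.01405 K/W
Sum of known resistances R_other = 0.01405 K/W
Total R = ΔT/Q = 28/97.8 = 0.2863 K/W
R_mineral wool = R_total − R_other = 0.2722 K/W
k = L/(R·A) = 0.115/(0.2722×10.2)

k ≈ 0.0414 W/(m·K)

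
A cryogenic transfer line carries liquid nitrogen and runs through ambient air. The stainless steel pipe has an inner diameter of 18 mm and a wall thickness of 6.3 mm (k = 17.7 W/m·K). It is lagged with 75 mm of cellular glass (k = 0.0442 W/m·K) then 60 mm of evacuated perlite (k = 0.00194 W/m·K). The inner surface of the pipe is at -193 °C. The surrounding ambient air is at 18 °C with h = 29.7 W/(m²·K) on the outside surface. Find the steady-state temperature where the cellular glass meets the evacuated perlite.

T ≈ -165 °C

Cylindrical conduction, so R = ln(r₂/r₁)/(2πkL) per layer, in series:
R_stainless steel pipe wall = ln(15.3/9)/(2π×17.7×1) = 0.004771 K/W
R_cellular glass = ln(90.3/15.3)/(2π×0.0442×1) = 6.392 K/W
R_evacuated perlite = ln(150.3/90.3)/(2π×0.00194×1) = 41.8 K/W
R_outer film = 1/(h_o·2πr_oL) = 1/(29.7×2π×0.1503×1) = 0.03565 K/W
R_total = 48.23 K/W
Q = ΔT/R_total = 211/48.23
Q = 4.37 W/m
T_interface = T_inner + Q·ΣR(inner→interface) = -193 + 4.37×6.397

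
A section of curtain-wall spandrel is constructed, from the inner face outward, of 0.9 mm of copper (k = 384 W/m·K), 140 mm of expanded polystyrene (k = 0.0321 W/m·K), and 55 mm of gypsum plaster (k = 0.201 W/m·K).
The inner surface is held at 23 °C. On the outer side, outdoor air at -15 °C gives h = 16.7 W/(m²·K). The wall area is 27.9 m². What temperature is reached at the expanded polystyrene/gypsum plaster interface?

Series thermal resistances:
R_copper = L/(kA) = 0.0009/(384×27.9) = 8.401×10^-8 K/W
R_expanded polystyrene = L/(kA) = 0.14/(0.0321×27.9) = 0.1563 K/W
R_gypsum plaster = L/(kA) = 0.055/(0.201×27.9) = 0.009808 K/W
R_outer film = 1/(h_o·A) = 1/(16.7×27.9) = 0.002146 K/W
R_total = 0.1683 K/W;  Q = ΔT/R_total = 38/0.1683 = 225.8 W
T_interface = T_inner − Q·ΣR(inner→interface) = 23 − 226×0.1563

T ≈ -12.3 °C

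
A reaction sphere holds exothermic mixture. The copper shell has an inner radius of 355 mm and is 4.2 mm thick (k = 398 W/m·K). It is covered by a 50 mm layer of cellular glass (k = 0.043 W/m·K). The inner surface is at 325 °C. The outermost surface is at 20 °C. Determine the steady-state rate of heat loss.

For a spherical shell R = (1/r₁ − 1/r₂)/(4πk); film R = 1/(h·4πr²). In series:
R_copper shell = (1/0.355 − 1/0.3592)/(4π×398) = 6.586×10^-6 K/W
R_cellular glass = (1/0.3592 − 1/0.4092)/(4π×0.043) = 0.6295 K/W
R_total = 0.6295 K/W
Q = ΔT/R_total = 305/0.6295

Q ≈ 484 W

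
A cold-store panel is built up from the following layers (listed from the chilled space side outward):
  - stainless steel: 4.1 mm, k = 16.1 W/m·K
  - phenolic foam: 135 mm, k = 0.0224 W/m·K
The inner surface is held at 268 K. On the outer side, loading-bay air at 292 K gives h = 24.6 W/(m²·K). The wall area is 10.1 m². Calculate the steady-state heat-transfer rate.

Model the wall as resistances in series:
R_stainless steel = L/(kA) = 0.0041/(16.1×10.1) = 2.521×10^-5 K/W
R_phenolic foam = L/(kA) = 0.135/(0.0224×10.1) = 0.5967 K/W
R_outer film = 1/(h_o·A) = 1/(24.6×10.1) = 0.004025 K/W
R_total = 0.6008 K/W
Q = ΔT / R_total = 24 / 0.6008

Q ≈ 39.9 W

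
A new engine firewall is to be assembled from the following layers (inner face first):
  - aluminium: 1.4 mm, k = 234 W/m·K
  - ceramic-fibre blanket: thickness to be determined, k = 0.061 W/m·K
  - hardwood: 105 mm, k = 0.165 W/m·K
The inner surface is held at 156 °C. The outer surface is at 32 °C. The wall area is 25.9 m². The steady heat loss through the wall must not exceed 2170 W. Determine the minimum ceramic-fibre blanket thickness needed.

L ≈ 51.5 mm

Using the resistance-network approach (series):
R_aluminium = L/(kA) = 0.0014/(234×25.9) = 2.31×10^-7 K/W
R_hardwood = L/(kA) = 0.105/(0.165×25.9) = 0.02457 K/W
Sum of the known resistances R_other = 0.02457 K/W
Required total resistance R_tot = ΔT/Q_allow = 124/2170 = 0.05714 K/W
R_ceramic-fibre blanket = R_tot − R_other = 0.03257 K/W
L = R·k·A = 0.03257×0.061×25.9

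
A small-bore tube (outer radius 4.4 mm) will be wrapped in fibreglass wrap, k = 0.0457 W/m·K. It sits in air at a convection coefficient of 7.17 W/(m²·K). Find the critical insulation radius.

r_cr ≈ 6.37 mm

For a cylinder r_cr = k/h = 0.0457/7.17
r_cr = 6.37 mm; since the bare radius (4.4 mm) is below r_cr, adding a thin layer of insulation will *increase* heat loss.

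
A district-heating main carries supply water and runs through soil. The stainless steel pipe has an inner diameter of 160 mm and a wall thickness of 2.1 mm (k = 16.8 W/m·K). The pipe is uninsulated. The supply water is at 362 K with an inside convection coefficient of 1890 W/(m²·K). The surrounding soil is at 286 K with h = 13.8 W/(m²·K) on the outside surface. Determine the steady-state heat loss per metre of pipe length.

Cylindrical conduction, so R = ln(r₂/r₁)/(2πkL) per layer, in series:
R_inner film = 1/(h_i·2πr₁L) = 1/(1890×2π×0.08×1) = 0.001053 K/W
R_stainless steel pipe wall = ln(82.1/80)/(2π×16.8×1) = 2.455×10^-4 K/W
R_outer film = 1/(h_o·2πr_oL) = 1/(13.8×2π×0.0821×1) = 0.1405 K/W
R_total = 0.1418 K/W
Q = ΔT/R_total = 76/0.1418

q′ ≈ 536 W/m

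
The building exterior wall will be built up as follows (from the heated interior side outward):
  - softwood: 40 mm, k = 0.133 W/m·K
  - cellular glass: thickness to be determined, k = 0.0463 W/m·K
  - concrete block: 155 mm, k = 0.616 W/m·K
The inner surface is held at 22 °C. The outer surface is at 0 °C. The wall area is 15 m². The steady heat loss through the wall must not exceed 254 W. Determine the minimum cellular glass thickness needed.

L ≈ 34.6 mm

Thermal resistances in series:
R_softwood = L/(kA) = 0.04/(0.133×15) = 0.02005 K/W
R_concrete block = L/(kA) = 0.155/(0.616×15) = 0.01677 K/W
Sum of the known resistances R_other = 0.03683 K/W
Required total resistance R_tot = ΔT/Q_allow = 22/254 = 0.08661 K/W
R_cellular glass = R_tot − R_other = 0.04979 K/W
L = R·k·A = 0.04979×0.0463×15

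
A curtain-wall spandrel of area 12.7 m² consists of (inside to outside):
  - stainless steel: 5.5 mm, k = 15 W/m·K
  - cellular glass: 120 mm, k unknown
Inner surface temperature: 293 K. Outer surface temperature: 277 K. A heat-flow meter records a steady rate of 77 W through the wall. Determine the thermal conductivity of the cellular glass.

Using the resistance-network approach (series):
R_stainless steel = L/(kA) = 0.0055/(15×12.7) = 2.887×10^-5 K/W
Sum of known resistances R_other = 2.887×10^-5 K/W
Total R = ΔT/Q = 16/77 = 0.2078 K/W
R_cellular glass = R_total − R_other = 0.2078 K/W
k = L/(R·A) = 0.12/(0.2078×12.7)

k ≈ 0.0455 W/(m·K)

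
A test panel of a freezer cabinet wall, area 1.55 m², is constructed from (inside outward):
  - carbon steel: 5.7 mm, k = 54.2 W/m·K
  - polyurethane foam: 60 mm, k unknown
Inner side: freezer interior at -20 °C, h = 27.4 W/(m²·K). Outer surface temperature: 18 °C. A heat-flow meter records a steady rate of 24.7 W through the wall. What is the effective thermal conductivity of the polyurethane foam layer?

Series thermal resistances:
R_inner film = 1/(h_i·A) = 1/(27.4×1.55) = 0.02355 K/W
R_carbon steel = L/(kA) = 0.0057/(54.2×1.55) = 6.785×10^-5 K/W
Sum of known resistances R_other = 0.02361 K/W
Total R = ΔT/Q = 38/24.7 = 1.538 K/W
R_polyurethane foam = R_total − R_other = 1.515 K/W
k = L/(R·A) = 0.06/(1.515×1.55)

k ≈ 0.0256 W/(m·K)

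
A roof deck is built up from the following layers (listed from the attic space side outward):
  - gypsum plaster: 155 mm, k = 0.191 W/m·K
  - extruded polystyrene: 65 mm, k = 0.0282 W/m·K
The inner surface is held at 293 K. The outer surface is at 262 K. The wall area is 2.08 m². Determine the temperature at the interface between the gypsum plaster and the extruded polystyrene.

T ≈ 285 K

Model the wall as resistances in series:
R_gypsum plaster = L/(kA) = 0.155/(0.191×2.08) = 0.3902 K/W
R_extruded polystyrene = L/(kA) = 0.065/(0.0282×2.08) = 1.108 K/W
R_total = 1.498 K/W;  Q = ΔT/R_total = 31/1.498 = 20.69 W
T_interface = T_inner − Q·ΣR(inner→interface) = 293 − 20.7×0.3902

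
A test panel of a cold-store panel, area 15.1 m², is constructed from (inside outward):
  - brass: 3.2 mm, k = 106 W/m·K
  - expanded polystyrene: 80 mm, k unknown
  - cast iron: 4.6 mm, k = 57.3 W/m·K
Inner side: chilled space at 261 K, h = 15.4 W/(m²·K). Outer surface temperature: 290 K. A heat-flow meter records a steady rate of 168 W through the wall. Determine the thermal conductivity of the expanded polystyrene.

Model the wall as resistances in series:
R_inner film = 1/(h_i·A) = 1/(15.4×15.1) = 0.0043 K/W
R_brass = L/(kA) = 0.0032/(106×15.1) = 1.999×10^-6 K/W
R_cast iron = L/(kA) = 0.0046/(57.3×15.1) = 5.317×10^-6 K/W
Sum of known resistances R_other = 0.004308 K/W
Total R = ΔT/Q = 29/168 = 0.1726 K/W
R_expanded polystyrene = R_total − R_other = 0.1683 K/W
k = L/(R·A) = 0.08/(0.1683×15.1)

k ≈ 0.0315 W/(m·K)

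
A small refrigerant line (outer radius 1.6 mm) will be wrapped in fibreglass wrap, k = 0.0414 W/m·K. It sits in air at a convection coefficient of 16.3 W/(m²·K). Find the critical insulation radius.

For a cylinder r_cr = k/h = 0.0414/16.3
r_cr = 2.54 mm; since the bare radius (1.6 mm) is below r_cr, adding a thin layer of insulation will *increase* heat loss.

r_cr ≈ 2.54 mm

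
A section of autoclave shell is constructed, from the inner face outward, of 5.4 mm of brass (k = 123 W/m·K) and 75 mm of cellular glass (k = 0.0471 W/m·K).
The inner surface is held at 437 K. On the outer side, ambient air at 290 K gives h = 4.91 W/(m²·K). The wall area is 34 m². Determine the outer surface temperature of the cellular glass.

T ≈ 307 K

Model the wall as resistances in series:
R_brass = L/(kA) = 0.0054/(123×34) = 1.291×10^-6 K/W
R_cellular glass = L/(kA) = 0.075/(0.0471×34) = 0.04683 K/W
R_outer film = 1/(h_o·A) = 1/(4.91×34) = 0.00599 K/W
R_total = 0.05283 K/W;  Q = ΔT/R_total = 147/0.05283 = 2783 W
T_interface = T_inner − Q·ΣR(inner→interface) = 437 − 2780×0.04684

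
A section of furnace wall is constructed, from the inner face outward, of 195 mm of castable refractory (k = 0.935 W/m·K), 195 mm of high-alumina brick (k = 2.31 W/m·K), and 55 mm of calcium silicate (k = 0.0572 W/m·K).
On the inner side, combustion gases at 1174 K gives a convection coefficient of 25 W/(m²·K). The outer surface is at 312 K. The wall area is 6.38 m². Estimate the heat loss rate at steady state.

Q ≈ 4250 W

Model the wall as resistances in series:
R_inner film = 1/(h_i·A) = 1/(25×6.38) = 0.00627 K/W
R_castable refractory = L/(kA) = 0.195/(0.935×6.38) = 0.03269 K/W
R_high-alumina brick = L/(kA) = 0.195/(2.31×6.38) = 0.01323 K/W
R_calcium silicate = L/(kA) = 0.055/(0.0572×6.38) = 0.1507 K/W
R_total = 0.2029 K/W
Q = ΔT / R_total = 862 / 0.2029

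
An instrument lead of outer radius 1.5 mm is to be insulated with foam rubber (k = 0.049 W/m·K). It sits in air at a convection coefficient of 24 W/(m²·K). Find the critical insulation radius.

For a cylinder r_cr = k/h = 0.049/24
r_cr = 2.04 mm; since the bare radius (1.5 mm) is below r_cr, adding a thin layer of insulation will *increase* heat loss.

r_cr ≈ 2.04 mm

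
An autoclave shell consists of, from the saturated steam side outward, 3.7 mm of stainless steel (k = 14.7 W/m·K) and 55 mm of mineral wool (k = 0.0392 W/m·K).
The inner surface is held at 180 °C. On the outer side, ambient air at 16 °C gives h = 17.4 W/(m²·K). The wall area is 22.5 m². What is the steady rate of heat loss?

Thermal resistances in series:
R_stainless steel = L/(kA) = 0.0037/(14.7×22.5) = 1.119×10^-5 K/W
R_mineral wool = L/(kA) = 0.055/(0.0392×22.5) = 0.06236 K/W
R_outer film = 1/(h_o·A) = 1/(17.4×22.5) = 0.002554 K/W
R_total = 0.06492 K/W
Q = ΔT / R_total = 164 / 0.06492

Q ≈ 2530 W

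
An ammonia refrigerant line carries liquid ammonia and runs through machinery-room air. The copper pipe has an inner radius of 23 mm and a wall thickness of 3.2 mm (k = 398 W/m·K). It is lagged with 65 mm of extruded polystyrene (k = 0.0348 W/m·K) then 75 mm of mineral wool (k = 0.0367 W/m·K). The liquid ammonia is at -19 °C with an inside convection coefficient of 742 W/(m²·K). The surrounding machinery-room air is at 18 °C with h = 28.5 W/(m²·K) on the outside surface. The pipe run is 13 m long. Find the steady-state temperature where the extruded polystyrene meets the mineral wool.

T ≈ 6.32 °C

For a radial system each layer contributes R = ln(r_out/r_in)/(2πkL); films add R = 1/(hA).
R_inner film = 1/(h_i·2πr₁L) = 1/(742×2π×0.023×13) = 7.174×10^-4 K/W
R_copper pipe wall = ln(26.2/23)/(2π×398×13) = 4.007×10^-6 K/W
R_extruded polystyrene = ln(91.2/26.2)/(2π×0.0348×13) = 0.4388 K/W
R_mineral wool = ln(166.2/91.2)/(2π×0.0367×13) = 0.2002 K/W
R_outer film = 1/(h_o·2πr_oL) = 1/(28.5×2π×0.1662×13) = 0.002585 K/W
R_total = 0.6423 K/W
Q = ΔT/R_total = 37/0.6423
Q = 57.6 W
T_interface = T_inner + Q·ΣR(inner→interface) = -19 + 57.6×0.4395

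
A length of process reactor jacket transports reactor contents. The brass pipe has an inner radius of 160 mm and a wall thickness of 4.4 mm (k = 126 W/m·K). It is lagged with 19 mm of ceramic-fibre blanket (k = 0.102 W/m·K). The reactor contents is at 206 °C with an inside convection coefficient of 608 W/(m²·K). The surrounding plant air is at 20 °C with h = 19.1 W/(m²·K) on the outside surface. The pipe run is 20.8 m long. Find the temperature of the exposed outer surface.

For a radial system each layer contributes R = ln(r_out/r_in)/(2πkL); films add R = 1/(hA).
R_inner film = 1/(h_i·2πr₁L) = 1/(608×2π×0.16×20.8) = 7.866×10^-5 K/W
R_brass pipe wall = ln(164.4/160)/(2π×126×20.8) = 1.647×10^-6 K/W
R_ceramic-fibre blanket = ln(183.4/164.4)/(2π×0.102×20.8) = 0.008204 K/W
R_outer film = 1/(h_o·2πr_oL) = 1/(19.1×2π×0.1834×20.8) = 0.002184 K/W
R_total = 0.01047 K/W
Q = ΔT/R_total = 186/0.01047
Q = 17800 W
T_interface = T_inner − Q·ΣR(inner→interface) = 206 − 17800×0.008285

T ≈ 58.8 °C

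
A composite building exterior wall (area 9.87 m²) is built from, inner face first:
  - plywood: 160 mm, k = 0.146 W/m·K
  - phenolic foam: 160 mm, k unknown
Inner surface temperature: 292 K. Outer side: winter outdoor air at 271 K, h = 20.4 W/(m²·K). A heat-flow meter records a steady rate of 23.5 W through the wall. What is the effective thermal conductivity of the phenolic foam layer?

k ≈ 0.0208 W/(m·K)

Series thermal resistances:
R_plywood = L/(kA) = 0.16/(0.146×9.87) = 0.111 K/W
R_outer film = 1/(h_o·A) = 1/(20.4×9.87) = 0.004967 K/W
Sum of known resistances R_other = 0.116 K/W
Total R = ΔT/Q = 21/23.5 = 0.8936 K/W
R_phenolic foam = R_total − R_other = 0.7776 K/W
k = L/(R·A) = 0.16/(0.7776×9.87)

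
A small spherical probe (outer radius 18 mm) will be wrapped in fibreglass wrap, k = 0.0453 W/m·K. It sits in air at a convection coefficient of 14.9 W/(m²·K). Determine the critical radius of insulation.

r_cr ≈ 6.08 mm

For a sphere r_cr = 2k/h = 2×0.0453/14.9
r_cr = 6.08 mm; since the bare radius (18 mm) is above r_cr, any added insulation will reduce heat loss.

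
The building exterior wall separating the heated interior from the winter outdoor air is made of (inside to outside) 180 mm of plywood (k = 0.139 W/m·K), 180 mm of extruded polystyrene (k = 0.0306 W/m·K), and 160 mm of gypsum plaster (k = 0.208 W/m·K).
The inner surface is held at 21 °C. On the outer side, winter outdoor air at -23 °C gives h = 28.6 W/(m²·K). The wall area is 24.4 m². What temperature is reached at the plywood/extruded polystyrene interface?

T ≈ 13.9 °C

Thermal resistances in series:
R_plywood = L/(kA) = 0.18/(0.139×24.4) = 0.05307 K/W
R_extruded polystyrene = L/(kA) = 0.18/(0.0306×24.4) = 0.2411 K/W
R_gypsum plaster = L/(kA) = 0.16/(0.208×24.4) = 0.03153 K/W
R_outer film = 1/(h_o·A) = 1/(28.6×24.4) = 0.001433 K/W
R_total = 0.3271 K/W;  Q = ΔT/R_total = 44/0.3271 = 134.5 W
T_interface = T_inner − Q·ΣR(inner→interface) = 21 − 135×0.05307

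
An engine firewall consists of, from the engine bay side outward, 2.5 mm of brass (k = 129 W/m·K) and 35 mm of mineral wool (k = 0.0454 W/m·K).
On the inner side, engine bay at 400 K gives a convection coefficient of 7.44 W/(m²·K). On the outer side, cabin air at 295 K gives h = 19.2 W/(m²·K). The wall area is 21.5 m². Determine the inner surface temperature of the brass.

T ≈ 385 K

Using the resistance-network approach (series):
R_inner film = 1/(h_i·A) = 1/(7.44×21.5) = 0.006252 K/W
R_brass = L/(kA) = 0.0025/(129×21.5) = 9.014×10^-7 K/W
R_mineral wool = L/(kA) = 0.035/(0.0454×21.5) = 0.03586 K/W
R_outer film = 1/(h_o·A) = 1/(19.2×21.5) = 0.002422 K/W
R_total = 0.04453 K/W;  Q = ΔT/R_total = 105/0.04453 = 2358 W
T_interface = T_inner − Q·ΣR(inner→interface) = 400 − 2360×0.006252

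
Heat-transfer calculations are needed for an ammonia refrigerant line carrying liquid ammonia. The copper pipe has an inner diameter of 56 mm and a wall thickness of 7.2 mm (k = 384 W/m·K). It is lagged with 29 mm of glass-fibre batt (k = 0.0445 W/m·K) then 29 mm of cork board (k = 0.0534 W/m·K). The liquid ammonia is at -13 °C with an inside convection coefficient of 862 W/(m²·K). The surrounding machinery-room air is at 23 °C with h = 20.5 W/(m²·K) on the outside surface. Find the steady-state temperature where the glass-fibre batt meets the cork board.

For a radial system each layer contributes R = ln(r_out/r_in)/(2πkL); films add R = 1/(hA).
R_inner film = 1/(h_i·2πr₁L) = 1/(862×2π×0.028×1) = 0.006594 K/W
R_copper pipe wall = ln(35.2/28)/(2π×384×1) = 9.485×10^-5 K/W
R_glass-fibre batt = ln(64.2/35.2)/(2π×0.0445×1) = 2.149 K/W
R_cork board = ln(93.2/64.2)/(2π×0.0534×1) = 1.111 K/W
R_outer film = 1/(h_o·2πr_oL) = 1/(20.5×2π×0.0932×1) = 0.0833 K/W
R_total = 3.35 K/W
Q = ΔT/R_total = 36/3.35
Q = 10.7 W/m
T_interface = T_inner + Q·ΣR(inner→interface) = -13 + 10.7×2.156

T ≈ 10.2 °C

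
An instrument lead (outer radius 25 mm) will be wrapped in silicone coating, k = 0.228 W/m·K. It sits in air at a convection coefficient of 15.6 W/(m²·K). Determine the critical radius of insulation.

r_cr ≈ 14.6 mm

For a cylinder r_cr = k/h = 0.228/15.6
r_cr = 14.6 mm; since the bare radius (25 mm) is above r_cr, any added insulation will reduce heat loss.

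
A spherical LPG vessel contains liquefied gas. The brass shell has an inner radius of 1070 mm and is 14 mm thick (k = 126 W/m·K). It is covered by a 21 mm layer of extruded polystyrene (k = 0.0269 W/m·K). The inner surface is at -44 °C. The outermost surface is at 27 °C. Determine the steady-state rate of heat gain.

Spherical conduction: R = (1/r_in − 1/r_out)/(4πk) per layer; series-sum.
R_brass shell = (1/1.07 − 1/1.084)/(4π×126) = 7.623×10^-6 K/W
R_extruded polystyrene = (1/1.084 − 1/1.105)/(4π×0.0269) = 0.05186 K/W
R_total = 0.05187 K/W
Q = ΔT/R_total = 71/0.05187

Q ≈ 1370 W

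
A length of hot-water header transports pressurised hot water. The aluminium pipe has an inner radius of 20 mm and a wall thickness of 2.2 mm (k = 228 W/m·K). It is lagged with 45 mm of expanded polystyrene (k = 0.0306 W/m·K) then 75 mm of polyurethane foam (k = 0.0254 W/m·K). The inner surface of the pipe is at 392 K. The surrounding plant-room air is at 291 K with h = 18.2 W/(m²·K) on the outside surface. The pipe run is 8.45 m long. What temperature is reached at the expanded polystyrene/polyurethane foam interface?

Radial resistances (cylindrical: R_cond = ln(r_o/r_i)/(2πkL), R_conv = 1/(h·2πrL)):
R_aluminium pipe wall = ln(22.2/20)/(2π×228×8.45) = 8.621×10^-6 K/W
R_expanded polystyrene = ln(67.2/22.2)/(2π×0.0306×8.45) = 0.6817 K/W
R_polyurethane foam = ln(142.2/67.2)/(2π×0.0254×8.45) = 0.5558 K/W
R_outer film = 1/(h_o·2πr_oL) = 1/(18.2×2π×0.1422×8.45) = 0.007278 K/W
R_total = 1.245 K/W
Q = ΔT/R_total = 101/1.245
Q = 81.1 W
T_interface = T_inner − Q·ΣR(inner→interface) = 392 − 81.1×0.6817

T ≈ 337 K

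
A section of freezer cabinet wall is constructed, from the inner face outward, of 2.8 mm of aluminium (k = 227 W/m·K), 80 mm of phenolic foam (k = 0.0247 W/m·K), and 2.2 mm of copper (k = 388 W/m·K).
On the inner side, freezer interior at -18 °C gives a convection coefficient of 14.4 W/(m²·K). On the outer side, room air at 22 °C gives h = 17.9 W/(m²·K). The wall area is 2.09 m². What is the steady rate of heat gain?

Model the wall as resistances in series:
R_inner film = 1/(h_i·A) = 1/(14.4×2.09) = 0.03323 K/W
R_aluminium = L/(kA) = 0.0028/(227×2.09) = 5.902×10^-6 K/W
R_phenolic foam = L/(kA) = 0.08/(0.0247×2.09) = 1.55 K/W
R_copper = L/(kA) = 0.0022/(388×2.09) = 2.713×10^-6 K/W
R_outer film = 1/(h_o·A) = 1/(17.9×2.09) = 0.02673 K/W
R_total = 1.61 K/W
Q = ΔT / R_total = 40 / 1.61

Q ≈ 24.8 W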